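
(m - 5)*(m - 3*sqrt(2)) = m^2 - 5*m - 3*sqrt(2)*m + 15*sqrt(2)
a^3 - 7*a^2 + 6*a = a*(a - 6)*(a - 1)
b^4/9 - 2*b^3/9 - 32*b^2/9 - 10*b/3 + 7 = (b/3 + 1)^2*(b - 7)*(b - 1)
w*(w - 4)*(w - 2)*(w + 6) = w^4 - 28*w^2 + 48*w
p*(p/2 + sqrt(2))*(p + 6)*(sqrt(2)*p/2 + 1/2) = sqrt(2)*p^4/4 + 5*p^3/4 + 3*sqrt(2)*p^3/2 + sqrt(2)*p^2/2 + 15*p^2/2 + 3*sqrt(2)*p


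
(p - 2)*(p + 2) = p^2 - 4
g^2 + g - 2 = (g - 1)*(g + 2)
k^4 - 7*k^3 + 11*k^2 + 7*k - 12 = (k - 4)*(k - 3)*(k - 1)*(k + 1)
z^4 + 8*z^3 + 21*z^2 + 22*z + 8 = (z + 1)^2*(z + 2)*(z + 4)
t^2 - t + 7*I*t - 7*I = (t - 1)*(t + 7*I)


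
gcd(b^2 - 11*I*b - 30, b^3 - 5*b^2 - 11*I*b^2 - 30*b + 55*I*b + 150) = b^2 - 11*I*b - 30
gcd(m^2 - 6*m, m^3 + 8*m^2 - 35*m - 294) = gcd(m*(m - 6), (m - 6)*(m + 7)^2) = m - 6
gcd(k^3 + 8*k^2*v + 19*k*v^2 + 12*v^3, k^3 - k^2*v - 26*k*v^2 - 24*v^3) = k^2 + 5*k*v + 4*v^2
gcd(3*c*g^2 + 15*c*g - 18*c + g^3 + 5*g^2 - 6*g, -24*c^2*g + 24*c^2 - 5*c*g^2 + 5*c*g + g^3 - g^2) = 3*c*g - 3*c + g^2 - g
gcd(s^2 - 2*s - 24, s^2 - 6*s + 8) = 1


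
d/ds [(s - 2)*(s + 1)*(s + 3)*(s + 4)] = 4*s^3 + 18*s^2 + 6*s - 26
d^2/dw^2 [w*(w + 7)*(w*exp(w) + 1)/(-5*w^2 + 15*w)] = (-w^4*exp(w) - 3*w^3*exp(w) + 51*w^2*exp(w) - 57*w*exp(w) - 186*exp(w) - 20)/(5*(w^3 - 9*w^2 + 27*w - 27))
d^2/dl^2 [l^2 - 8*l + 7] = 2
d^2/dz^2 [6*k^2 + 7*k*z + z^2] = 2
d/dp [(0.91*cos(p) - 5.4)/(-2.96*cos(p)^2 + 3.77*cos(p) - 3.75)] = (-2.6936*cos(p)^2 + 31.968*cos(p) - 16.9455)*sin(p)/(8.7616*cos(p)^4 - 22.3184*cos(p)^3 + 36.4129*cos(p)^2 - 28.275*cos(p) + 14.0625)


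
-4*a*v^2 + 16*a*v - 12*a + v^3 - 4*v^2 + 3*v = (-4*a + v)*(v - 3)*(v - 1)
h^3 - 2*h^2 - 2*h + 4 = (h - 2)*(h - sqrt(2))*(h + sqrt(2))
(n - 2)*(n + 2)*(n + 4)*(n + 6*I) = n^4 + 4*n^3 + 6*I*n^3 - 4*n^2 + 24*I*n^2 - 16*n - 24*I*n - 96*I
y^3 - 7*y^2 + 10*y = y*(y - 5)*(y - 2)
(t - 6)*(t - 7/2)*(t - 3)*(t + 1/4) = t^4 - 49*t^3/4 + 371*t^2/8 - 405*t/8 - 63/4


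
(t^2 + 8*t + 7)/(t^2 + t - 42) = (t + 1)/(t - 6)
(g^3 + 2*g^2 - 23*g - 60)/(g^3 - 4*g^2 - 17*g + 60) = (g + 3)/(g - 3)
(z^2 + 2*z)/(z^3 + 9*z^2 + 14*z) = 1/(z + 7)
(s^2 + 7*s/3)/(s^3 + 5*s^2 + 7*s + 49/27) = 9*s/(9*s^2 + 24*s + 7)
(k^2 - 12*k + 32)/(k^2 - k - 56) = (k - 4)/(k + 7)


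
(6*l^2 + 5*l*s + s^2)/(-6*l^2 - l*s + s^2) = (3*l + s)/(-3*l + s)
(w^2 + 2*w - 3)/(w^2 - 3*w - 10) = (-w^2 - 2*w + 3)/(-w^2 + 3*w + 10)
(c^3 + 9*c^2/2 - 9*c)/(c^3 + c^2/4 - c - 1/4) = 2*c*(2*c^2 + 9*c - 18)/(4*c^3 + c^2 - 4*c - 1)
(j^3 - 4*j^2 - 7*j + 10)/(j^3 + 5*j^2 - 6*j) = (j^2 - 3*j - 10)/(j*(j + 6))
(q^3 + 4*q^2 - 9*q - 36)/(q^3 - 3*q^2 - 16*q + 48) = (q + 3)/(q - 4)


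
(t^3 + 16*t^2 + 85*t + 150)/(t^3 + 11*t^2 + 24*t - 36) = (t^2 + 10*t + 25)/(t^2 + 5*t - 6)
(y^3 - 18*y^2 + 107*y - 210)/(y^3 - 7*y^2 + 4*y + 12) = (y^2 - 12*y + 35)/(y^2 - y - 2)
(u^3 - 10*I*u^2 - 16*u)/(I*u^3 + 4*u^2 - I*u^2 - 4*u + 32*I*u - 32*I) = u*(-I*u - 2)/(u^2 + u*(-1 + 4*I) - 4*I)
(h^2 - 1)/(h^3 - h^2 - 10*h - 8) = (h - 1)/(h^2 - 2*h - 8)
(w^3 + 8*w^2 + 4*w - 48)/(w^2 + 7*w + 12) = (w^2 + 4*w - 12)/(w + 3)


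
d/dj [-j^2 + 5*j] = 5 - 2*j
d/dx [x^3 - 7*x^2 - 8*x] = 3*x^2 - 14*x - 8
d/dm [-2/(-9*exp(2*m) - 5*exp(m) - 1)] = (-36*exp(m) - 10)*exp(m)/(9*exp(2*m) + 5*exp(m) + 1)^2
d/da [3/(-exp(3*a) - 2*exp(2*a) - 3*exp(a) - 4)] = (9*exp(2*a) + 12*exp(a) + 9)*exp(a)/(exp(3*a) + 2*exp(2*a) + 3*exp(a) + 4)^2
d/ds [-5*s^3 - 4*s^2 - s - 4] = -15*s^2 - 8*s - 1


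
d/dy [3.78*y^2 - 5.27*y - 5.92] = 7.56*y - 5.27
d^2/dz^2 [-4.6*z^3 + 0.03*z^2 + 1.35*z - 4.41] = 0.06 - 27.6*z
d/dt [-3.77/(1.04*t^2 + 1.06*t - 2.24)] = (7.8416*t + 3.9962)/(1.04*t^2 + 1.06*t - 2.24)^2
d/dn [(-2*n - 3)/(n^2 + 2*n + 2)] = 2*(n^2 + 3*n + 1)/(n^4 + 4*n^3 + 8*n^2 + 8*n + 4)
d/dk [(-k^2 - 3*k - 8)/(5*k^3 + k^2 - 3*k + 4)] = (5*k^4 + 30*k^3 + 126*k^2 + 8*k - 36)/(25*k^6 + 10*k^5 - 29*k^4 + 34*k^3 + 17*k^2 - 24*k + 16)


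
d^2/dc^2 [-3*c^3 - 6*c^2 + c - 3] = -18*c - 12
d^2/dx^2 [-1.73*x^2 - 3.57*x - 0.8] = -3.46000000000000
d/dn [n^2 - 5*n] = 2*n - 5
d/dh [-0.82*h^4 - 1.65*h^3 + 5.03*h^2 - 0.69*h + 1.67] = -3.28*h^3 - 4.95*h^2 + 10.06*h - 0.69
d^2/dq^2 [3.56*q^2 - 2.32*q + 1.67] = 7.12000000000000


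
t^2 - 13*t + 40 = (t - 8)*(t - 5)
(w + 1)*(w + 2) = w^2 + 3*w + 2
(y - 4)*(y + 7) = y^2 + 3*y - 28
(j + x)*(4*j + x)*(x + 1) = 4*j^2*x + 4*j^2 + 5*j*x^2 + 5*j*x + x^3 + x^2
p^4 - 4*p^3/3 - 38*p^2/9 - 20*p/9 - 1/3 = (p - 3)*(p + 1/3)^2*(p + 1)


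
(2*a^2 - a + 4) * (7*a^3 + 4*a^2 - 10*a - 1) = 14*a^5 + a^4 + 4*a^3 + 24*a^2 - 39*a - 4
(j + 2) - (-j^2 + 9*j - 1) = j^2 - 8*j + 3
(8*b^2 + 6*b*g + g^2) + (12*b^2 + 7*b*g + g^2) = 20*b^2 + 13*b*g + 2*g^2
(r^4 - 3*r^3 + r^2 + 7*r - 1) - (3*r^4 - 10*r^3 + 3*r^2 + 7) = -2*r^4 + 7*r^3 - 2*r^2 + 7*r - 8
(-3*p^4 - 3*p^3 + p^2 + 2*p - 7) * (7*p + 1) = -21*p^5 - 24*p^4 + 4*p^3 + 15*p^2 - 47*p - 7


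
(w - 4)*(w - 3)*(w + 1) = w^3 - 6*w^2 + 5*w + 12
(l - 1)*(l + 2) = l^2 + l - 2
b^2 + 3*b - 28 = (b - 4)*(b + 7)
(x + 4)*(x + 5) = x^2 + 9*x + 20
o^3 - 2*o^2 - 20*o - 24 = (o - 6)*(o + 2)^2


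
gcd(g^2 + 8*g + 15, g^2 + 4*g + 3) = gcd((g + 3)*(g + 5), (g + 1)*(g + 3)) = g + 3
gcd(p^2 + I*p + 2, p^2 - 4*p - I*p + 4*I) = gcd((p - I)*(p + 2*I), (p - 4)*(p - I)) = p - I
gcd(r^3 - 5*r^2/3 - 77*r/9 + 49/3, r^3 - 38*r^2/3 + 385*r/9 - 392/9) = r^2 - 14*r/3 + 49/9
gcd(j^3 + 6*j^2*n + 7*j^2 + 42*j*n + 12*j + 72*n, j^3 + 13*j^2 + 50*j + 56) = j + 4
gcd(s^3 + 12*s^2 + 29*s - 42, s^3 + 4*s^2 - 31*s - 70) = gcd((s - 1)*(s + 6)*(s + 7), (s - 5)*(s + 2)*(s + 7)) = s + 7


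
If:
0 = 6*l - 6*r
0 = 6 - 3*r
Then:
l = 2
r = 2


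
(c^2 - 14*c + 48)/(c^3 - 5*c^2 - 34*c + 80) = (c - 6)/(c^2 + 3*c - 10)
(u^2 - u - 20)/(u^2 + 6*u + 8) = (u - 5)/(u + 2)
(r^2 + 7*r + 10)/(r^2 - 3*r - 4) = (r^2 + 7*r + 10)/(r^2 - 3*r - 4)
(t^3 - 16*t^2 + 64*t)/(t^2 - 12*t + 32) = t*(t - 8)/(t - 4)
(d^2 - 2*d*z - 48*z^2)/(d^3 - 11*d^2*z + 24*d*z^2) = (-d - 6*z)/(d*(-d + 3*z))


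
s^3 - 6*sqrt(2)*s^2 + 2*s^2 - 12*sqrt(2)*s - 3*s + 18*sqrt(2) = (s - 1)*(s + 3)*(s - 6*sqrt(2))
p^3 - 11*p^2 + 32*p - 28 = (p - 7)*(p - 2)^2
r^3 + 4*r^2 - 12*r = r*(r - 2)*(r + 6)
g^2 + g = g*(g + 1)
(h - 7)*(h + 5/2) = h^2 - 9*h/2 - 35/2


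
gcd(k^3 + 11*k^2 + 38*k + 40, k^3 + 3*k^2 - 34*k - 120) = k^2 + 9*k + 20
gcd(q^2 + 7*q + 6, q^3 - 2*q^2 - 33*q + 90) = q + 6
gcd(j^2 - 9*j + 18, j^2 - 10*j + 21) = j - 3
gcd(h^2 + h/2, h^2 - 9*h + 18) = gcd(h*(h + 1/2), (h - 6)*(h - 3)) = 1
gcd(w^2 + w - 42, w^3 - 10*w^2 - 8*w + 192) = w - 6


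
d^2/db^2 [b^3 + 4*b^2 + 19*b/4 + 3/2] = 6*b + 8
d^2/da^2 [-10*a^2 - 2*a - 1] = -20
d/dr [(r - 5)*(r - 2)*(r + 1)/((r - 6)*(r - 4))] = (r^4 - 20*r^3 + 129*r^2 - 308*r + 172)/(r^4 - 20*r^3 + 148*r^2 - 480*r + 576)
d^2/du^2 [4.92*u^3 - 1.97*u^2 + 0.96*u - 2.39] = 29.52*u - 3.94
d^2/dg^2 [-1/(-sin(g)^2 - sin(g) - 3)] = (-4*sin(g)^4 - 3*sin(g)^3 + 17*sin(g)^2 + 9*sin(g) - 4)/(sin(g)^2 + sin(g) + 3)^3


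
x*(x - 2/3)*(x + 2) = x^3 + 4*x^2/3 - 4*x/3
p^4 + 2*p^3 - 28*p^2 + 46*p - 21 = (p - 3)*(p - 1)^2*(p + 7)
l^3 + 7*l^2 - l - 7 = (l - 1)*(l + 1)*(l + 7)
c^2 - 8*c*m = c*(c - 8*m)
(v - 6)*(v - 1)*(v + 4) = v^3 - 3*v^2 - 22*v + 24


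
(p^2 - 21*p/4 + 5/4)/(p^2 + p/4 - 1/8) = 2*(p - 5)/(2*p + 1)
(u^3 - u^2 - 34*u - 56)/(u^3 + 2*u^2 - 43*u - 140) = (u + 2)/(u + 5)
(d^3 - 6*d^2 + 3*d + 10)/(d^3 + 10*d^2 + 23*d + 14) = (d^2 - 7*d + 10)/(d^2 + 9*d + 14)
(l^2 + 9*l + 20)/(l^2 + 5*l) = (l + 4)/l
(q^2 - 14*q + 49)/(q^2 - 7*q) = (q - 7)/q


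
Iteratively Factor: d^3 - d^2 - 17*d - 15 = (d - 5)*(d^2 + 4*d + 3) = (d - 5)*(d + 3)*(d + 1)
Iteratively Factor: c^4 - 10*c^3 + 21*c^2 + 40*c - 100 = (c - 5)*(c^3 - 5*c^2 - 4*c + 20) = (c - 5)*(c + 2)*(c^2 - 7*c + 10) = (c - 5)^2*(c + 2)*(c - 2)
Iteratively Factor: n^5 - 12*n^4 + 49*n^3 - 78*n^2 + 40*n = (n)*(n^4 - 12*n^3 + 49*n^2 - 78*n + 40) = n*(n - 1)*(n^3 - 11*n^2 + 38*n - 40) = n*(n - 4)*(n - 1)*(n^2 - 7*n + 10) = n*(n - 4)*(n - 2)*(n - 1)*(n - 5)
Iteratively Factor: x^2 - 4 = (x - 2)*(x + 2)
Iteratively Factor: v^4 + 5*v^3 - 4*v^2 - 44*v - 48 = (v + 4)*(v^3 + v^2 - 8*v - 12) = (v + 2)*(v + 4)*(v^2 - v - 6) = (v + 2)^2*(v + 4)*(v - 3)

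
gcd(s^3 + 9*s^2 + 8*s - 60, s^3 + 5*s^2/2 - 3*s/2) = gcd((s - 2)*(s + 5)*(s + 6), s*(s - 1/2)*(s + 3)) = 1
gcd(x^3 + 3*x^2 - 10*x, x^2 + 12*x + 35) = x + 5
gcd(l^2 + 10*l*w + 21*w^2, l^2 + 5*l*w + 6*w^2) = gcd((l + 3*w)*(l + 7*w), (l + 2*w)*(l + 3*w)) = l + 3*w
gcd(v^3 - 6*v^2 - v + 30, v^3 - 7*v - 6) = v^2 - v - 6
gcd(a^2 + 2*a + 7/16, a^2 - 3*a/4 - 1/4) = a + 1/4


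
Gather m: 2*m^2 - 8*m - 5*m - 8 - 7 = 2*m^2 - 13*m - 15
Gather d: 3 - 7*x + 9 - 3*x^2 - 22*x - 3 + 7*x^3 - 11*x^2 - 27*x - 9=7*x^3 - 14*x^2 - 56*x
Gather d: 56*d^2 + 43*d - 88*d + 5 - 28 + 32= 56*d^2 - 45*d + 9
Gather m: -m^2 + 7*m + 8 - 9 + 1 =-m^2 + 7*m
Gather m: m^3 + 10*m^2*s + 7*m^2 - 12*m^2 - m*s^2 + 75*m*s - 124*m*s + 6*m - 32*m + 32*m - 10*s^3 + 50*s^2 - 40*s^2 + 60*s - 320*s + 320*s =m^3 + m^2*(10*s - 5) + m*(-s^2 - 49*s + 6) - 10*s^3 + 10*s^2 + 60*s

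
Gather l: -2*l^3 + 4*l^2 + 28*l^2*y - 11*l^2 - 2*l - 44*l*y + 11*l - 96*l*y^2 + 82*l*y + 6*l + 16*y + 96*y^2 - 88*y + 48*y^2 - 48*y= -2*l^3 + l^2*(28*y - 7) + l*(-96*y^2 + 38*y + 15) + 144*y^2 - 120*y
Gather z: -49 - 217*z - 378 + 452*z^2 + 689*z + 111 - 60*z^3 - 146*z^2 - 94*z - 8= -60*z^3 + 306*z^2 + 378*z - 324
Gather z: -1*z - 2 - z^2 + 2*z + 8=-z^2 + z + 6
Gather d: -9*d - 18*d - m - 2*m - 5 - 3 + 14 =-27*d - 3*m + 6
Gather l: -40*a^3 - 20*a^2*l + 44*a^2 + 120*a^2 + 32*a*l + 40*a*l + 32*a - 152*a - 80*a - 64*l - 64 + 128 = -40*a^3 + 164*a^2 - 200*a + l*(-20*a^2 + 72*a - 64) + 64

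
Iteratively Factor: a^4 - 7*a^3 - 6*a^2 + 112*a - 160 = (a - 2)*(a^3 - 5*a^2 - 16*a + 80) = (a - 4)*(a - 2)*(a^2 - a - 20) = (a - 4)*(a - 2)*(a + 4)*(a - 5)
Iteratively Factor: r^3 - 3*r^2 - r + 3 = (r + 1)*(r^2 - 4*r + 3) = (r - 3)*(r + 1)*(r - 1)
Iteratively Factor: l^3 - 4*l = (l + 2)*(l^2 - 2*l) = (l - 2)*(l + 2)*(l)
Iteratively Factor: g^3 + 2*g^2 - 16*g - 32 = (g + 4)*(g^2 - 2*g - 8) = (g + 2)*(g + 4)*(g - 4)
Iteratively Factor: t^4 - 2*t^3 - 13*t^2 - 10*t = (t - 5)*(t^3 + 3*t^2 + 2*t) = (t - 5)*(t + 1)*(t^2 + 2*t) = t*(t - 5)*(t + 1)*(t + 2)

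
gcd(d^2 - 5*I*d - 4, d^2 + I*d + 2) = d - I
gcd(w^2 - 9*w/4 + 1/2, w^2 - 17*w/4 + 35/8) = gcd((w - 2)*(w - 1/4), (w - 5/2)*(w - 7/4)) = 1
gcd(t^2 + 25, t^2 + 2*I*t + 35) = t - 5*I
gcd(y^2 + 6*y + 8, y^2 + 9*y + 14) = y + 2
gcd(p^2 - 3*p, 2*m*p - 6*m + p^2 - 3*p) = p - 3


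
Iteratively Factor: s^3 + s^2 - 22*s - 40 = (s + 2)*(s^2 - s - 20) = (s - 5)*(s + 2)*(s + 4)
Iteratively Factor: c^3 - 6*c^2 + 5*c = (c)*(c^2 - 6*c + 5) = c*(c - 5)*(c - 1)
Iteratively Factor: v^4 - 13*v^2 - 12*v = (v - 4)*(v^3 + 4*v^2 + 3*v) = (v - 4)*(v + 3)*(v^2 + v) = (v - 4)*(v + 1)*(v + 3)*(v)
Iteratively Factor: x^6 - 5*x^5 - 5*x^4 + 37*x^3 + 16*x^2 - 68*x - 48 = (x + 1)*(x^5 - 6*x^4 + x^3 + 36*x^2 - 20*x - 48) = (x + 1)^2*(x^4 - 7*x^3 + 8*x^2 + 28*x - 48) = (x + 1)^2*(x + 2)*(x^3 - 9*x^2 + 26*x - 24) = (x - 4)*(x + 1)^2*(x + 2)*(x^2 - 5*x + 6) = (x - 4)*(x - 3)*(x + 1)^2*(x + 2)*(x - 2)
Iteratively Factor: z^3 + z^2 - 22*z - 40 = (z - 5)*(z^2 + 6*z + 8) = (z - 5)*(z + 2)*(z + 4)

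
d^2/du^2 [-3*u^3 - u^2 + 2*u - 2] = -18*u - 2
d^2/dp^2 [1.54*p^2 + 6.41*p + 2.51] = 3.08000000000000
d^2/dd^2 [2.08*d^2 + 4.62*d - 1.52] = 4.16000000000000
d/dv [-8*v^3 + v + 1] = 1 - 24*v^2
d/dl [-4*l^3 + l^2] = 2*l*(1 - 6*l)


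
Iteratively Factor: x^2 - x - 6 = (x + 2)*(x - 3)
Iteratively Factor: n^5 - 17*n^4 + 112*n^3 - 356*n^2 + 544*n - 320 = (n - 2)*(n^4 - 15*n^3 + 82*n^2 - 192*n + 160) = (n - 4)*(n - 2)*(n^3 - 11*n^2 + 38*n - 40) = (n - 5)*(n - 4)*(n - 2)*(n^2 - 6*n + 8) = (n - 5)*(n - 4)^2*(n - 2)*(n - 2)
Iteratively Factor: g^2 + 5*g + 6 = (g + 2)*(g + 3)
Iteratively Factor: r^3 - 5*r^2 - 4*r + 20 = (r + 2)*(r^2 - 7*r + 10) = (r - 5)*(r + 2)*(r - 2)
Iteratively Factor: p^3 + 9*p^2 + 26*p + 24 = (p + 3)*(p^2 + 6*p + 8) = (p + 2)*(p + 3)*(p + 4)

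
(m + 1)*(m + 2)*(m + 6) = m^3 + 9*m^2 + 20*m + 12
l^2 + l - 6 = (l - 2)*(l + 3)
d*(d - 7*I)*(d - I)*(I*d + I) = I*d^4 + 8*d^3 + I*d^3 + 8*d^2 - 7*I*d^2 - 7*I*d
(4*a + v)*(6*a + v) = 24*a^2 + 10*a*v + v^2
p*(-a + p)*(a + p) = -a^2*p + p^3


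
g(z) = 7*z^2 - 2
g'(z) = 14*z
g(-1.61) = 16.14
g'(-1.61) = -22.54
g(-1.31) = 10.01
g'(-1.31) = -18.34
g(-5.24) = 190.20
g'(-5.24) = -73.36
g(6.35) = 280.26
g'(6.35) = 88.90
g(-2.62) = 46.05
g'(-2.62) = -36.68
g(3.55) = 86.22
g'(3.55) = 49.70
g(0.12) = -1.90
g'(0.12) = 1.68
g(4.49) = 139.12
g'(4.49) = 62.86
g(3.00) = 61.00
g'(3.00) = 42.00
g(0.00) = -2.00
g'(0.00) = 0.00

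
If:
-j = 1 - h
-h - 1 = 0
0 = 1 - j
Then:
No Solution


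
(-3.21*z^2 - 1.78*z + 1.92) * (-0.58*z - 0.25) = 1.8618*z^3 + 1.8349*z^2 - 0.6686*z - 0.48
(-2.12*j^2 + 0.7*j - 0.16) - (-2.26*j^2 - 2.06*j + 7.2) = 0.14*j^2 + 2.76*j - 7.36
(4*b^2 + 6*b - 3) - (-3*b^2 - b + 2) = 7*b^2 + 7*b - 5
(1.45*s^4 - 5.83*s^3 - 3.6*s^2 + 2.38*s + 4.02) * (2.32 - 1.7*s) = -2.465*s^5 + 13.275*s^4 - 7.4056*s^3 - 12.398*s^2 - 1.3124*s + 9.3264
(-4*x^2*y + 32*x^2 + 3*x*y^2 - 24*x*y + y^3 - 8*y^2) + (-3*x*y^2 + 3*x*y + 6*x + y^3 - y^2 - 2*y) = -4*x^2*y + 32*x^2 - 21*x*y + 6*x + 2*y^3 - 9*y^2 - 2*y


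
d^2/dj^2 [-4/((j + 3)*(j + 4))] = 8*(-(j + 3)^2 - (j + 3)*(j + 4) - (j + 4)^2)/((j + 3)^3*(j + 4)^3)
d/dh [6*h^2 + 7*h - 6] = 12*h + 7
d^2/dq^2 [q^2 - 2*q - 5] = 2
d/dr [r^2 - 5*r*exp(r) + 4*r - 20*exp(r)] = -5*r*exp(r) + 2*r - 25*exp(r) + 4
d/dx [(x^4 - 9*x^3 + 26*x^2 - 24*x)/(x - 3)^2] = (2*x^3 - 15*x^2 + 36*x - 24)/(x^2 - 6*x + 9)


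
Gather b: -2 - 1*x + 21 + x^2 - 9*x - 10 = x^2 - 10*x + 9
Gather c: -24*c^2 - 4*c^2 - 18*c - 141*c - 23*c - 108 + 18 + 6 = -28*c^2 - 182*c - 84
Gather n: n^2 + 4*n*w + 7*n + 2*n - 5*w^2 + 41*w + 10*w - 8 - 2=n^2 + n*(4*w + 9) - 5*w^2 + 51*w - 10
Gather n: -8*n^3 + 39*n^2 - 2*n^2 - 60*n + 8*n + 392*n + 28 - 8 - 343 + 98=-8*n^3 + 37*n^2 + 340*n - 225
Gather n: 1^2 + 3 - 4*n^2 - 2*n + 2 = -4*n^2 - 2*n + 6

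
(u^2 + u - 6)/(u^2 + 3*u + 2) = (u^2 + u - 6)/(u^2 + 3*u + 2)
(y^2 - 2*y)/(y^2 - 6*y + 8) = y/(y - 4)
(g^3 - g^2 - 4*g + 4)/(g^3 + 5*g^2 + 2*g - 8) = (g - 2)/(g + 4)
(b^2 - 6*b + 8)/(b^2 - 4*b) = (b - 2)/b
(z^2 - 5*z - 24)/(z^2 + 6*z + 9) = (z - 8)/(z + 3)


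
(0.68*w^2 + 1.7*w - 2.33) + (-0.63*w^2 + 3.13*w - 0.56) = 0.05*w^2 + 4.83*w - 2.89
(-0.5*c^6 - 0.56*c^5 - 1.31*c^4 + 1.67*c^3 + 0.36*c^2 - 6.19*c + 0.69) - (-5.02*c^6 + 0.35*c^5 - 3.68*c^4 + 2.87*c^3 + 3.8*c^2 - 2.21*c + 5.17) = 4.52*c^6 - 0.91*c^5 + 2.37*c^4 - 1.2*c^3 - 3.44*c^2 - 3.98*c - 4.48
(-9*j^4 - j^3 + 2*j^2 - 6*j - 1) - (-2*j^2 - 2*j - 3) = -9*j^4 - j^3 + 4*j^2 - 4*j + 2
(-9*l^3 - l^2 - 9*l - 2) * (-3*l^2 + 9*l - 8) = 27*l^5 - 78*l^4 + 90*l^3 - 67*l^2 + 54*l + 16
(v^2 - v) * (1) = v^2 - v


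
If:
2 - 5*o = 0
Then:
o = 2/5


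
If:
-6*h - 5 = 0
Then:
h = -5/6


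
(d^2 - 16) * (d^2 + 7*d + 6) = d^4 + 7*d^3 - 10*d^2 - 112*d - 96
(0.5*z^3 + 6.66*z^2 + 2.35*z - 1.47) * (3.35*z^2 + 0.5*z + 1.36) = 1.675*z^5 + 22.561*z^4 + 11.8825*z^3 + 5.3081*z^2 + 2.461*z - 1.9992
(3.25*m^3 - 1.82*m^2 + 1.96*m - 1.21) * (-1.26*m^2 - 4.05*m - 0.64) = -4.095*m^5 - 10.8693*m^4 + 2.8214*m^3 - 5.2486*m^2 + 3.6461*m + 0.7744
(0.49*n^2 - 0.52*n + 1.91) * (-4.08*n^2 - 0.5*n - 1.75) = -1.9992*n^4 + 1.8766*n^3 - 8.3903*n^2 - 0.0449999999999999*n - 3.3425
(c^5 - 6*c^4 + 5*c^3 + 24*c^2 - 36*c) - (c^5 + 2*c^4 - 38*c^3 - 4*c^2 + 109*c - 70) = -8*c^4 + 43*c^3 + 28*c^2 - 145*c + 70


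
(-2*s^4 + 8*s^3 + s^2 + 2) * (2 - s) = 2*s^5 - 12*s^4 + 15*s^3 + 2*s^2 - 2*s + 4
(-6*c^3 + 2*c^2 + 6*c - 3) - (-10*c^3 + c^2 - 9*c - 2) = 4*c^3 + c^2 + 15*c - 1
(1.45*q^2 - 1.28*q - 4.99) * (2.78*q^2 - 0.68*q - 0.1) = 4.031*q^4 - 4.5444*q^3 - 13.1468*q^2 + 3.5212*q + 0.499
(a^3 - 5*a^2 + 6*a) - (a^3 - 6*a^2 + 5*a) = a^2 + a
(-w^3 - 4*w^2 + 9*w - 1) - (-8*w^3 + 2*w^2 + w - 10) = 7*w^3 - 6*w^2 + 8*w + 9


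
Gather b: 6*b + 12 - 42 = 6*b - 30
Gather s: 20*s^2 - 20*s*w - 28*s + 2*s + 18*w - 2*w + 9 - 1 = 20*s^2 + s*(-20*w - 26) + 16*w + 8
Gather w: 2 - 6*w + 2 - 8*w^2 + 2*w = -8*w^2 - 4*w + 4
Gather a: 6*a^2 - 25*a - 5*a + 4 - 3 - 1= 6*a^2 - 30*a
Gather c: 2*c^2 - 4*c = 2*c^2 - 4*c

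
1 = 1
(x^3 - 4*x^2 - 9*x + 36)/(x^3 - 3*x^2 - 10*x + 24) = (x - 3)/(x - 2)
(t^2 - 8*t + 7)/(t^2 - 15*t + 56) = (t - 1)/(t - 8)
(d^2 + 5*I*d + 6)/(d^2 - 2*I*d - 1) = (d + 6*I)/(d - I)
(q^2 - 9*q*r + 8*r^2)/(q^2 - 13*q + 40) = (q^2 - 9*q*r + 8*r^2)/(q^2 - 13*q + 40)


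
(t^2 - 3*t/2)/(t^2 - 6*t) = (t - 3/2)/(t - 6)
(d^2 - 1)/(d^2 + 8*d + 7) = (d - 1)/(d + 7)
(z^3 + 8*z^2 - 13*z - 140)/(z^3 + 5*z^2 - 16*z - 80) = (z + 7)/(z + 4)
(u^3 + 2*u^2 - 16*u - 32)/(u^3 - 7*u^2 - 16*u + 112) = (u + 2)/(u - 7)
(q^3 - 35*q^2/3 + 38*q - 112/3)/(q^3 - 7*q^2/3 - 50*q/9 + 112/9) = 3*(q - 7)/(3*q + 7)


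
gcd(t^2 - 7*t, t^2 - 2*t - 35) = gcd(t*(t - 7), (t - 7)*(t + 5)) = t - 7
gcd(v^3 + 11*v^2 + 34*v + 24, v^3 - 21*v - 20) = v^2 + 5*v + 4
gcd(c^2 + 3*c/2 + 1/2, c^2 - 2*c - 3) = c + 1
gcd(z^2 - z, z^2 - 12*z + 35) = 1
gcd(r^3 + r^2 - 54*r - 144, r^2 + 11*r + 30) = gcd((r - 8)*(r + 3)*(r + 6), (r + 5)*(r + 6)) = r + 6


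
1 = 1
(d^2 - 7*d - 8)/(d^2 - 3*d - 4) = (d - 8)/(d - 4)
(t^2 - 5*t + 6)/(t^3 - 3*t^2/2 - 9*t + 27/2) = 2*(t - 2)/(2*t^2 + 3*t - 9)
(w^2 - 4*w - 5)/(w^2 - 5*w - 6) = (w - 5)/(w - 6)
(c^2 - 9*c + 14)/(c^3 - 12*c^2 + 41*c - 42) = 1/(c - 3)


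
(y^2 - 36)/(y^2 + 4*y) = (y^2 - 36)/(y*(y + 4))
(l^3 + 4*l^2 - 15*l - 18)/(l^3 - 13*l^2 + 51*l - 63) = (l^2 + 7*l + 6)/(l^2 - 10*l + 21)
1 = 1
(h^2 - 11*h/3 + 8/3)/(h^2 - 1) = (h - 8/3)/(h + 1)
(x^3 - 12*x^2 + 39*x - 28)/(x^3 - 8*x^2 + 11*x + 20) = (x^2 - 8*x + 7)/(x^2 - 4*x - 5)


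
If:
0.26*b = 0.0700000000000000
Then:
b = 0.27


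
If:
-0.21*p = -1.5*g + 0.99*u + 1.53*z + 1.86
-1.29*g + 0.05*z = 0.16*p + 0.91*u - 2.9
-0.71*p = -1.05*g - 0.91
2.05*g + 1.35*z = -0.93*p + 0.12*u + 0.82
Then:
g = 0.71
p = 2.33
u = 1.67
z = -1.92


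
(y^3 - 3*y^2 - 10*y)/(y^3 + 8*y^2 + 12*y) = (y - 5)/(y + 6)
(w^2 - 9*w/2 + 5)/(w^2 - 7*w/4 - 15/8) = 4*(w - 2)/(4*w + 3)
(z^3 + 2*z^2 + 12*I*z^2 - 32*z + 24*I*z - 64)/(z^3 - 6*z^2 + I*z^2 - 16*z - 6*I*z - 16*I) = (z^2 + 12*I*z - 32)/(z^2 + z*(-8 + I) - 8*I)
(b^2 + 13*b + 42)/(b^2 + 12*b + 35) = (b + 6)/(b + 5)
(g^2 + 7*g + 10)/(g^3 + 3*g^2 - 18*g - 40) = 1/(g - 4)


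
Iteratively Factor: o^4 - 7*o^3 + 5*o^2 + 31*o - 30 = (o + 2)*(o^3 - 9*o^2 + 23*o - 15) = (o - 3)*(o + 2)*(o^2 - 6*o + 5) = (o - 3)*(o - 1)*(o + 2)*(o - 5)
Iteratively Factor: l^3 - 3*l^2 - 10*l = (l - 5)*(l^2 + 2*l) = (l - 5)*(l + 2)*(l)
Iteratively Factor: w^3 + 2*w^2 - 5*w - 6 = (w + 1)*(w^2 + w - 6) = (w - 2)*(w + 1)*(w + 3)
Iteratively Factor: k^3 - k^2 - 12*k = (k + 3)*(k^2 - 4*k) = k*(k + 3)*(k - 4)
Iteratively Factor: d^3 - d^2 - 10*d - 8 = (d - 4)*(d^2 + 3*d + 2) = (d - 4)*(d + 1)*(d + 2)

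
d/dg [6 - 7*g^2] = -14*g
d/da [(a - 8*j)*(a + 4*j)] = 2*a - 4*j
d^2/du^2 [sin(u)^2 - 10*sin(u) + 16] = 10*sin(u) + 2*cos(2*u)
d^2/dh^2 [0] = 0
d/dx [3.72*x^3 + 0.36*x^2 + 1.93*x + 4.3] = 11.16*x^2 + 0.72*x + 1.93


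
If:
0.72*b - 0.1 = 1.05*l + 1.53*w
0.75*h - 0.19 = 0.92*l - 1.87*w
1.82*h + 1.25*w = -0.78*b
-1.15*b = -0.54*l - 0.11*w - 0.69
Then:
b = 0.60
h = -0.43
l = -0.05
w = 0.25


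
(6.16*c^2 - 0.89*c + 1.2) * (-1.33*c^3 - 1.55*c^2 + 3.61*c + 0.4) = -8.1928*c^5 - 8.3643*c^4 + 22.0211*c^3 - 2.6089*c^2 + 3.976*c + 0.48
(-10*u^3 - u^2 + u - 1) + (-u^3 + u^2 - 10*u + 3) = -11*u^3 - 9*u + 2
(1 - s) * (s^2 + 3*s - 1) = -s^3 - 2*s^2 + 4*s - 1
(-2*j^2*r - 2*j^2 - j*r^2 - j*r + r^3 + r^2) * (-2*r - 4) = 4*j^2*r^2 + 12*j^2*r + 8*j^2 + 2*j*r^3 + 6*j*r^2 + 4*j*r - 2*r^4 - 6*r^3 - 4*r^2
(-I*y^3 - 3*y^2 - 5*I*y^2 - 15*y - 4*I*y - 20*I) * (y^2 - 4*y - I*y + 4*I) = -I*y^5 - 4*y^4 - I*y^4 - 4*y^3 + 19*I*y^3 + 76*y^2 - I*y^2 - 4*y + 20*I*y + 80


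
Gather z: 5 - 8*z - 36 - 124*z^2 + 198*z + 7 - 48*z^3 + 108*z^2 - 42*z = -48*z^3 - 16*z^2 + 148*z - 24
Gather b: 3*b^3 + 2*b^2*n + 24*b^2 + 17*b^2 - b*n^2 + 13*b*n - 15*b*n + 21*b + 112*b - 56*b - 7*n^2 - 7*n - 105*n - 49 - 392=3*b^3 + b^2*(2*n + 41) + b*(-n^2 - 2*n + 77) - 7*n^2 - 112*n - 441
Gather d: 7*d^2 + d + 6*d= 7*d^2 + 7*d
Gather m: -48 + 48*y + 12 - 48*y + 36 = 0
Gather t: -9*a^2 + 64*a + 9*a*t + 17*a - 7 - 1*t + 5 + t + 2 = -9*a^2 + 9*a*t + 81*a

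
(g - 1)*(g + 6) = g^2 + 5*g - 6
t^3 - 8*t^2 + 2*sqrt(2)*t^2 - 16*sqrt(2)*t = t*(t - 8)*(t + 2*sqrt(2))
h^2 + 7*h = h*(h + 7)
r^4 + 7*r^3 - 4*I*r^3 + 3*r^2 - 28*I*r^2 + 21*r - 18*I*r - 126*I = (r + 7)*(r - 3*I)^2*(r + 2*I)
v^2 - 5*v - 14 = (v - 7)*(v + 2)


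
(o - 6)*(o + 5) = o^2 - o - 30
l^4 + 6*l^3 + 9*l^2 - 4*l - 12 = (l - 1)*(l + 2)^2*(l + 3)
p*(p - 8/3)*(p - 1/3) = p^3 - 3*p^2 + 8*p/9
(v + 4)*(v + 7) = v^2 + 11*v + 28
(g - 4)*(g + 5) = g^2 + g - 20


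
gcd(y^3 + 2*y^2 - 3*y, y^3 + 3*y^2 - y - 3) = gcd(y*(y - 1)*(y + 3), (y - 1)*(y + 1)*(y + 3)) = y^2 + 2*y - 3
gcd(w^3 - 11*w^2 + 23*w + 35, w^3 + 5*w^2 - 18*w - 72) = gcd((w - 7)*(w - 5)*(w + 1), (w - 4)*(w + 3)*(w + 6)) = 1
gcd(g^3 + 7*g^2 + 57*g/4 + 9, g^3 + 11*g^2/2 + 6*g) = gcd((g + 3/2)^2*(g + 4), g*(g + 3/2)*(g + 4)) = g^2 + 11*g/2 + 6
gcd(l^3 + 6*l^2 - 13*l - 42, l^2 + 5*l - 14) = l + 7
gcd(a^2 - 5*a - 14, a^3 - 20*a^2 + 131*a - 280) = a - 7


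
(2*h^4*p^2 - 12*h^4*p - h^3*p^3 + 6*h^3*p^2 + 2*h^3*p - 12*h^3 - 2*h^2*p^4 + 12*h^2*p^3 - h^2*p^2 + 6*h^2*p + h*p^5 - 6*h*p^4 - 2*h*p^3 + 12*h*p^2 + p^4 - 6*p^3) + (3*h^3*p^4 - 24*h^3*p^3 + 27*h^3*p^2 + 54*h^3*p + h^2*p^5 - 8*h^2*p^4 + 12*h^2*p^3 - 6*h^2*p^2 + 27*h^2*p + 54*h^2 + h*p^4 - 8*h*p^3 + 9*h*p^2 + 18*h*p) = 2*h^4*p^2 - 12*h^4*p + 3*h^3*p^4 - 25*h^3*p^3 + 33*h^3*p^2 + 56*h^3*p - 12*h^3 + h^2*p^5 - 10*h^2*p^4 + 24*h^2*p^3 - 7*h^2*p^2 + 33*h^2*p + 54*h^2 + h*p^5 - 5*h*p^4 - 10*h*p^3 + 21*h*p^2 + 18*h*p + p^4 - 6*p^3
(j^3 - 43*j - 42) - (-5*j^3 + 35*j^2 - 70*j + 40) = 6*j^3 - 35*j^2 + 27*j - 82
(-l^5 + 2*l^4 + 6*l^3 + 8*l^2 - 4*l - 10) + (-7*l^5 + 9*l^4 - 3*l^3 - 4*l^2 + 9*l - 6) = -8*l^5 + 11*l^4 + 3*l^3 + 4*l^2 + 5*l - 16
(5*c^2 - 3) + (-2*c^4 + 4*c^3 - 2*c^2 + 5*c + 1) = -2*c^4 + 4*c^3 + 3*c^2 + 5*c - 2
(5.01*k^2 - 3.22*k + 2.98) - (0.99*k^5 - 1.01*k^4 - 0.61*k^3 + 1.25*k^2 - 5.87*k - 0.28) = -0.99*k^5 + 1.01*k^4 + 0.61*k^3 + 3.76*k^2 + 2.65*k + 3.26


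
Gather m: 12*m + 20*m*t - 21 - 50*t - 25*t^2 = m*(20*t + 12) - 25*t^2 - 50*t - 21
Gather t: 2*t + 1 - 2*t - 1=0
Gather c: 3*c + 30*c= 33*c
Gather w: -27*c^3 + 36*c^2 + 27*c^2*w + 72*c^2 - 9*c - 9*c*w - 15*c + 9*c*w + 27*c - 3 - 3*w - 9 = -27*c^3 + 108*c^2 + 3*c + w*(27*c^2 - 3) - 12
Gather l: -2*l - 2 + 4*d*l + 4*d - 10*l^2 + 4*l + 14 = 4*d - 10*l^2 + l*(4*d + 2) + 12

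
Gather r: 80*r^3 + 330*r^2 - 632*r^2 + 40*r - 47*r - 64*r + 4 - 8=80*r^3 - 302*r^2 - 71*r - 4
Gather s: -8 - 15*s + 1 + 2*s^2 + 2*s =2*s^2 - 13*s - 7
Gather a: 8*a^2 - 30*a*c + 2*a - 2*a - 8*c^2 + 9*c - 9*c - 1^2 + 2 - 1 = 8*a^2 - 30*a*c - 8*c^2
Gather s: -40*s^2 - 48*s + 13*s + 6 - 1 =-40*s^2 - 35*s + 5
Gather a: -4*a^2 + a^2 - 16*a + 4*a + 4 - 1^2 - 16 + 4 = -3*a^2 - 12*a - 9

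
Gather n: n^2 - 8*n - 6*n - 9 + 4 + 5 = n^2 - 14*n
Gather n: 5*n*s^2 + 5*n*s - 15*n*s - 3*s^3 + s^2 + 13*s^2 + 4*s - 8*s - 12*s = n*(5*s^2 - 10*s) - 3*s^3 + 14*s^2 - 16*s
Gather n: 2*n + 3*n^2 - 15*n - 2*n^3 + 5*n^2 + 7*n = -2*n^3 + 8*n^2 - 6*n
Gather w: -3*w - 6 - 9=-3*w - 15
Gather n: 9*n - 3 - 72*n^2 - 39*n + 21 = -72*n^2 - 30*n + 18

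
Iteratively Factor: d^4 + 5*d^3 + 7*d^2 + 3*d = (d + 3)*(d^3 + 2*d^2 + d) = (d + 1)*(d + 3)*(d^2 + d) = d*(d + 1)*(d + 3)*(d + 1)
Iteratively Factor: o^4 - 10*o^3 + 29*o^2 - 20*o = (o - 5)*(o^3 - 5*o^2 + 4*o) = o*(o - 5)*(o^2 - 5*o + 4) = o*(o - 5)*(o - 1)*(o - 4)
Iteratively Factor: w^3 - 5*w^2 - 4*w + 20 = (w + 2)*(w^2 - 7*w + 10) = (w - 5)*(w + 2)*(w - 2)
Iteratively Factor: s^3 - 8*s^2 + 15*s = (s - 5)*(s^2 - 3*s) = (s - 5)*(s - 3)*(s)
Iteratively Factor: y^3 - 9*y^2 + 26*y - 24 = (y - 3)*(y^2 - 6*y + 8) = (y - 4)*(y - 3)*(y - 2)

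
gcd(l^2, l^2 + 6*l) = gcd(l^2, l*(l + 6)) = l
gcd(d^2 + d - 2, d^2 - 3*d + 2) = d - 1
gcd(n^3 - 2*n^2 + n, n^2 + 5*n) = n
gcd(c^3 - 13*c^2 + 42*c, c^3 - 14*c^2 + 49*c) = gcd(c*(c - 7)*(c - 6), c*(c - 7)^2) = c^2 - 7*c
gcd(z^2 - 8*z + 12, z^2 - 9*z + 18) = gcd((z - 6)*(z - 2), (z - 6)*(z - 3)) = z - 6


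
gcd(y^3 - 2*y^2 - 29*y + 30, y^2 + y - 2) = y - 1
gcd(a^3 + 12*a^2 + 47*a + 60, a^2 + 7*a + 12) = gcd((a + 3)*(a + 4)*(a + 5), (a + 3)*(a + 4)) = a^2 + 7*a + 12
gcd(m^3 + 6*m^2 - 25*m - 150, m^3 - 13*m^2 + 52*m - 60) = m - 5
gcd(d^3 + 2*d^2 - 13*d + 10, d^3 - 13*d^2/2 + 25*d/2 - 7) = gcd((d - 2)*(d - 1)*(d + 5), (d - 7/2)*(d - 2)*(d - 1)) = d^2 - 3*d + 2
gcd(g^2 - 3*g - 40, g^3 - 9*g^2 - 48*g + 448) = g - 8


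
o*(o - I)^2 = o^3 - 2*I*o^2 - o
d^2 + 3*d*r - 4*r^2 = (d - r)*(d + 4*r)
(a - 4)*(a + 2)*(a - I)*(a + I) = a^4 - 2*a^3 - 7*a^2 - 2*a - 8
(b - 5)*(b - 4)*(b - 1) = b^3 - 10*b^2 + 29*b - 20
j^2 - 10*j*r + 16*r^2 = (j - 8*r)*(j - 2*r)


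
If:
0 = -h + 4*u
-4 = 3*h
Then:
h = -4/3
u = -1/3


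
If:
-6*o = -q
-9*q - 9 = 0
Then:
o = -1/6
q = -1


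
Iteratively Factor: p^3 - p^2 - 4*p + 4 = (p - 1)*(p^2 - 4) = (p - 2)*(p - 1)*(p + 2)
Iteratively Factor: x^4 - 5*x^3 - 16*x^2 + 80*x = (x)*(x^3 - 5*x^2 - 16*x + 80) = x*(x - 4)*(x^2 - x - 20) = x*(x - 5)*(x - 4)*(x + 4)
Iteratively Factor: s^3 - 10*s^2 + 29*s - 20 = (s - 1)*(s^2 - 9*s + 20) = (s - 5)*(s - 1)*(s - 4)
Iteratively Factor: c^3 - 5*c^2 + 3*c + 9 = (c + 1)*(c^2 - 6*c + 9) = (c - 3)*(c + 1)*(c - 3)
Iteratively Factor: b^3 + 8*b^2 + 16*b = (b)*(b^2 + 8*b + 16) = b*(b + 4)*(b + 4)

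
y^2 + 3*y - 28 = (y - 4)*(y + 7)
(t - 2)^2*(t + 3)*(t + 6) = t^4 + 5*t^3 - 14*t^2 - 36*t + 72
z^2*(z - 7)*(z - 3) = z^4 - 10*z^3 + 21*z^2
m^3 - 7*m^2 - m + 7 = (m - 7)*(m - 1)*(m + 1)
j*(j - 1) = j^2 - j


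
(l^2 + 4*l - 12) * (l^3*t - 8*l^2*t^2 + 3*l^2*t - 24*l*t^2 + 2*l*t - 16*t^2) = l^5*t - 8*l^4*t^2 + 7*l^4*t - 56*l^3*t^2 + 2*l^3*t - 16*l^2*t^2 - 28*l^2*t + 224*l*t^2 - 24*l*t + 192*t^2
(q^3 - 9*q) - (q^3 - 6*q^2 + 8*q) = 6*q^2 - 17*q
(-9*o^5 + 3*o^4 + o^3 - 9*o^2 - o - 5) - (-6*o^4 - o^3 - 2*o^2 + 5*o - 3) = -9*o^5 + 9*o^4 + 2*o^3 - 7*o^2 - 6*o - 2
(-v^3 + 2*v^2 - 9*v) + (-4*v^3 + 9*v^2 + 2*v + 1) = -5*v^3 + 11*v^2 - 7*v + 1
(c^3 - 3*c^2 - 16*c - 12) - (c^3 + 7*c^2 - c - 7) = -10*c^2 - 15*c - 5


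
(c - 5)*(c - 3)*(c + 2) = c^3 - 6*c^2 - c + 30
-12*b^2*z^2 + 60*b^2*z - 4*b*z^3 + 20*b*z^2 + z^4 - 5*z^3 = z*(-6*b + z)*(2*b + z)*(z - 5)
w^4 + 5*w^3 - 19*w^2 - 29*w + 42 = (w - 3)*(w - 1)*(w + 2)*(w + 7)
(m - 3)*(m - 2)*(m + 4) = m^3 - m^2 - 14*m + 24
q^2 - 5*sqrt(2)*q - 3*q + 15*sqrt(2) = (q - 3)*(q - 5*sqrt(2))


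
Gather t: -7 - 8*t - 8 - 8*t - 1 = -16*t - 16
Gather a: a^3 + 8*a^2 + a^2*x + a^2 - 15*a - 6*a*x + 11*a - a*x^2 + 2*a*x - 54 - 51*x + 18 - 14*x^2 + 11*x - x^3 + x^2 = a^3 + a^2*(x + 9) + a*(-x^2 - 4*x - 4) - x^3 - 13*x^2 - 40*x - 36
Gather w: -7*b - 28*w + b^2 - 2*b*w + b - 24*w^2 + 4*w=b^2 - 6*b - 24*w^2 + w*(-2*b - 24)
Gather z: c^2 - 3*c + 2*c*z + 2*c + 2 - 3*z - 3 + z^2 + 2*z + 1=c^2 - c + z^2 + z*(2*c - 1)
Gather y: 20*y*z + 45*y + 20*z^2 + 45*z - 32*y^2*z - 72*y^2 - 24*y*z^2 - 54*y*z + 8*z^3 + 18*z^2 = y^2*(-32*z - 72) + y*(-24*z^2 - 34*z + 45) + 8*z^3 + 38*z^2 + 45*z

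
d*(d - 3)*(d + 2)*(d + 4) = d^4 + 3*d^3 - 10*d^2 - 24*d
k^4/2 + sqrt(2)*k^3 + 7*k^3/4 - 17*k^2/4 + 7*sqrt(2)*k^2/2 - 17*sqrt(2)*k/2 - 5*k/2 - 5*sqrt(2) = (k/2 + sqrt(2))*(k - 2)*(k + 1/2)*(k + 5)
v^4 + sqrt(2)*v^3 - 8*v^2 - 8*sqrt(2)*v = v*(v - 2*sqrt(2))*(v + sqrt(2))*(v + 2*sqrt(2))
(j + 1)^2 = j^2 + 2*j + 1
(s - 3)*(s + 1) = s^2 - 2*s - 3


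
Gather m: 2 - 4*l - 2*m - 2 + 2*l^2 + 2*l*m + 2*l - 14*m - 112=2*l^2 - 2*l + m*(2*l - 16) - 112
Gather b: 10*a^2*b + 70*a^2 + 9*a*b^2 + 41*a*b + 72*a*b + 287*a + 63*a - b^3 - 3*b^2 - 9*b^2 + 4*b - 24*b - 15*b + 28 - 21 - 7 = 70*a^2 + 350*a - b^3 + b^2*(9*a - 12) + b*(10*a^2 + 113*a - 35)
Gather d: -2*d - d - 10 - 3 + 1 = -3*d - 12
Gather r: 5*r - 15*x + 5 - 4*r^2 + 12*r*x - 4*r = -4*r^2 + r*(12*x + 1) - 15*x + 5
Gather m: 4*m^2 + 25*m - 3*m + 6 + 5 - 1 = 4*m^2 + 22*m + 10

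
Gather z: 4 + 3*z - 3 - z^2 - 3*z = 1 - z^2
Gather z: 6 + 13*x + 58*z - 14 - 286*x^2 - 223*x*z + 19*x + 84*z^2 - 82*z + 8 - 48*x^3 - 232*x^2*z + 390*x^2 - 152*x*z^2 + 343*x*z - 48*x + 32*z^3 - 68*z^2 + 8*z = -48*x^3 + 104*x^2 - 16*x + 32*z^3 + z^2*(16 - 152*x) + z*(-232*x^2 + 120*x - 16)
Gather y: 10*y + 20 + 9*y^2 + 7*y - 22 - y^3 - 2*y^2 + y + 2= -y^3 + 7*y^2 + 18*y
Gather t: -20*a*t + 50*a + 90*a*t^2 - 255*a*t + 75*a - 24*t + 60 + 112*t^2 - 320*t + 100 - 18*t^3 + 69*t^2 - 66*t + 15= 125*a - 18*t^3 + t^2*(90*a + 181) + t*(-275*a - 410) + 175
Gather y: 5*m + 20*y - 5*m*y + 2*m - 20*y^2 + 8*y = 7*m - 20*y^2 + y*(28 - 5*m)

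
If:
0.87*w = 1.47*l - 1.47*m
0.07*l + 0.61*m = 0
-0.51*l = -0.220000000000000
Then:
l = 0.43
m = -0.05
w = 0.81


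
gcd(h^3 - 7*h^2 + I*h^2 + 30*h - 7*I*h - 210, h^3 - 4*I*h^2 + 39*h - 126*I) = h + 6*I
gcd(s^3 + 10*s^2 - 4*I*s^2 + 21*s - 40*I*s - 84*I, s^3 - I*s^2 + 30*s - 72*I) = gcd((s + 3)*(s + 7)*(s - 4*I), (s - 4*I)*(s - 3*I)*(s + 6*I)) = s - 4*I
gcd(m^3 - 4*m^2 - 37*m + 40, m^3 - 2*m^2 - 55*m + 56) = m^2 - 9*m + 8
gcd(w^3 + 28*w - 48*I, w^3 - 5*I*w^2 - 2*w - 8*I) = w^2 - 6*I*w - 8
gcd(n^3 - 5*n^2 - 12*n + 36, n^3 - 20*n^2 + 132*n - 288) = n - 6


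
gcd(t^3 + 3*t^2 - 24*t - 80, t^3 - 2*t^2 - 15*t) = t - 5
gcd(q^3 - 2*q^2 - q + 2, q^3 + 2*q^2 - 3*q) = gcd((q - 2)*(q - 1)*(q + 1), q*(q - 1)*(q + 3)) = q - 1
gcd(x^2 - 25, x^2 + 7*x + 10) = x + 5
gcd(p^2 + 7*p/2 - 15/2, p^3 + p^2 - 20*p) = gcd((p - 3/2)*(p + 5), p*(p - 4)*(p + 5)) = p + 5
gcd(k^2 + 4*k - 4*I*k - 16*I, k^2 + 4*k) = k + 4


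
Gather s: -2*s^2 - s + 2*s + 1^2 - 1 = -2*s^2 + s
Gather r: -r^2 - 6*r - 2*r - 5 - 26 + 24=-r^2 - 8*r - 7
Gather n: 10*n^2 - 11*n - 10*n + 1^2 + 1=10*n^2 - 21*n + 2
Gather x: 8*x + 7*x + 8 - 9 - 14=15*x - 15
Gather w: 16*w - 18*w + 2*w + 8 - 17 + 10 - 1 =0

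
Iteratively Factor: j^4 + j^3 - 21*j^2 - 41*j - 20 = (j - 5)*(j^3 + 6*j^2 + 9*j + 4) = (j - 5)*(j + 1)*(j^2 + 5*j + 4) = (j - 5)*(j + 1)^2*(j + 4)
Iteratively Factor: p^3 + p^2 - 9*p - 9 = (p - 3)*(p^2 + 4*p + 3) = (p - 3)*(p + 3)*(p + 1)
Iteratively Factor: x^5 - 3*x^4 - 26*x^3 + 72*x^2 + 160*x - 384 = (x + 4)*(x^4 - 7*x^3 + 2*x^2 + 64*x - 96) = (x - 4)*(x + 4)*(x^3 - 3*x^2 - 10*x + 24) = (x - 4)^2*(x + 4)*(x^2 + x - 6) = (x - 4)^2*(x - 2)*(x + 4)*(x + 3)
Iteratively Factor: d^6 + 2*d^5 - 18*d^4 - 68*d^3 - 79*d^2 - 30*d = (d + 1)*(d^5 + d^4 - 19*d^3 - 49*d^2 - 30*d) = (d + 1)*(d + 3)*(d^4 - 2*d^3 - 13*d^2 - 10*d) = d*(d + 1)*(d + 3)*(d^3 - 2*d^2 - 13*d - 10) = d*(d + 1)*(d + 2)*(d + 3)*(d^2 - 4*d - 5) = d*(d - 5)*(d + 1)*(d + 2)*(d + 3)*(d + 1)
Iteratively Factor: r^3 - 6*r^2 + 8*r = (r - 4)*(r^2 - 2*r) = (r - 4)*(r - 2)*(r)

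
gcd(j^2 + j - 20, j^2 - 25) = j + 5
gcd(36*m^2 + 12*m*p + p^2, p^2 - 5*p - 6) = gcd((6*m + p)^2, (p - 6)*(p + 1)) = 1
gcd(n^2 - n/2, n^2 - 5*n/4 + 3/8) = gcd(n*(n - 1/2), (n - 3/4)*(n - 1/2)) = n - 1/2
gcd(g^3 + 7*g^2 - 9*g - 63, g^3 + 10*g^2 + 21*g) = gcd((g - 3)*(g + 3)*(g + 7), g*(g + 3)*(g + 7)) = g^2 + 10*g + 21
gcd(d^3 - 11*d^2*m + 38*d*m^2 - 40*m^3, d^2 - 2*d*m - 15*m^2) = d - 5*m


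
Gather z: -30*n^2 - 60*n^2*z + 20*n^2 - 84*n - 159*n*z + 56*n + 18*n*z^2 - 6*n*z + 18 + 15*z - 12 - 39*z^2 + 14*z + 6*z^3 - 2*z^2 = -10*n^2 - 28*n + 6*z^3 + z^2*(18*n - 41) + z*(-60*n^2 - 165*n + 29) + 6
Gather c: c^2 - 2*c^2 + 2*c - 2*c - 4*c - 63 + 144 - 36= -c^2 - 4*c + 45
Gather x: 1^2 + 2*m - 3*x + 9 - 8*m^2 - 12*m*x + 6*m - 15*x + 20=-8*m^2 + 8*m + x*(-12*m - 18) + 30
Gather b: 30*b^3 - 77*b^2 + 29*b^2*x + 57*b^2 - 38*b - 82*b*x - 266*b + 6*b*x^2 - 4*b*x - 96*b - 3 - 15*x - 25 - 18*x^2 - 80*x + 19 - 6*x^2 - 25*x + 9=30*b^3 + b^2*(29*x - 20) + b*(6*x^2 - 86*x - 400) - 24*x^2 - 120*x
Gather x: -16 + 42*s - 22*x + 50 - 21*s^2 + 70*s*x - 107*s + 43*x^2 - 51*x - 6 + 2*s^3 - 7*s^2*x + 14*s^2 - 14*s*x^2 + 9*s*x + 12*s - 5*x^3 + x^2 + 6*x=2*s^3 - 7*s^2 - 53*s - 5*x^3 + x^2*(44 - 14*s) + x*(-7*s^2 + 79*s - 67) + 28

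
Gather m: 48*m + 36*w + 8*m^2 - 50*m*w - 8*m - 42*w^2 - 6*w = 8*m^2 + m*(40 - 50*w) - 42*w^2 + 30*w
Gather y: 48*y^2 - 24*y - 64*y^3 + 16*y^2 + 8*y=-64*y^3 + 64*y^2 - 16*y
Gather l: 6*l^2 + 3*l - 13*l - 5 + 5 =6*l^2 - 10*l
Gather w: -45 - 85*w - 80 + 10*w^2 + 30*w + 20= 10*w^2 - 55*w - 105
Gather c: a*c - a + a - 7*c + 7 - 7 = c*(a - 7)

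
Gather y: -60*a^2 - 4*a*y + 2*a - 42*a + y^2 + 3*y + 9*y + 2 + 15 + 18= -60*a^2 - 40*a + y^2 + y*(12 - 4*a) + 35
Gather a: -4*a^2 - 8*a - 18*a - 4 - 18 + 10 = -4*a^2 - 26*a - 12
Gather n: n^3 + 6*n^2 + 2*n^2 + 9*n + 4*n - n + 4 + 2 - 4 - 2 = n^3 + 8*n^2 + 12*n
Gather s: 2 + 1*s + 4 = s + 6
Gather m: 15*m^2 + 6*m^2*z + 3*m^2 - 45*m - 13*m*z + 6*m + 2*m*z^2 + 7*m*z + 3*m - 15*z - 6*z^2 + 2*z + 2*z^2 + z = m^2*(6*z + 18) + m*(2*z^2 - 6*z - 36) - 4*z^2 - 12*z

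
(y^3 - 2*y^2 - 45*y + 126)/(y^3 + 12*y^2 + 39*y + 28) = (y^2 - 9*y + 18)/(y^2 + 5*y + 4)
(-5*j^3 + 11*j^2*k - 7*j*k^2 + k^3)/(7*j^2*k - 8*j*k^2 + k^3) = (-5*j^2 + 6*j*k - k^2)/(k*(7*j - k))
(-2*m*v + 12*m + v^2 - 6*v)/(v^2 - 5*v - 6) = (-2*m + v)/(v + 1)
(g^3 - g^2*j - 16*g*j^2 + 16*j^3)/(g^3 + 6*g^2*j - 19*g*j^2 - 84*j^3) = (g^2 + 3*g*j - 4*j^2)/(g^2 + 10*g*j + 21*j^2)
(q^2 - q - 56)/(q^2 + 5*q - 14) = (q - 8)/(q - 2)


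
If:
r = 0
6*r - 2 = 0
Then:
No Solution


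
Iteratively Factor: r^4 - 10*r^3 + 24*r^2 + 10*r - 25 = (r - 5)*(r^3 - 5*r^2 - r + 5) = (r - 5)*(r - 1)*(r^2 - 4*r - 5) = (r - 5)^2*(r - 1)*(r + 1)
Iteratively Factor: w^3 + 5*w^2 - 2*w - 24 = (w - 2)*(w^2 + 7*w + 12) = (w - 2)*(w + 4)*(w + 3)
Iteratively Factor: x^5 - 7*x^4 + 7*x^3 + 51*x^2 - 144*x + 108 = (x + 3)*(x^4 - 10*x^3 + 37*x^2 - 60*x + 36) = (x - 3)*(x + 3)*(x^3 - 7*x^2 + 16*x - 12) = (x - 3)^2*(x + 3)*(x^2 - 4*x + 4) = (x - 3)^2*(x - 2)*(x + 3)*(x - 2)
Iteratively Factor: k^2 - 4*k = (k)*(k - 4)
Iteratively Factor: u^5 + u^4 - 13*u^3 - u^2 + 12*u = (u - 1)*(u^4 + 2*u^3 - 11*u^2 - 12*u) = (u - 1)*(u + 1)*(u^3 + u^2 - 12*u) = (u - 1)*(u + 1)*(u + 4)*(u^2 - 3*u) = (u - 3)*(u - 1)*(u + 1)*(u + 4)*(u)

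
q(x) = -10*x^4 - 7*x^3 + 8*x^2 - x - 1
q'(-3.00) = 842.00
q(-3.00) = -547.00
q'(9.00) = -30718.00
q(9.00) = -70075.00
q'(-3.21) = 1054.30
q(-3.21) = -745.57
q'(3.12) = -1370.36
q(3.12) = -1086.43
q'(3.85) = -2533.34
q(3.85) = -2482.80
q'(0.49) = -2.91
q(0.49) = -0.97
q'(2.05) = -401.06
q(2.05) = -206.35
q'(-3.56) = 1480.62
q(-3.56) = -1186.43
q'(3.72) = -2291.24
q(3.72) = -2169.38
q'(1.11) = -63.82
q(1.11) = -17.01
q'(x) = -40*x^3 - 21*x^2 + 16*x - 1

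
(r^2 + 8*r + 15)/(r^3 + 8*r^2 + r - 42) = (r + 5)/(r^2 + 5*r - 14)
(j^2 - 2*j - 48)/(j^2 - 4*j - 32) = (j + 6)/(j + 4)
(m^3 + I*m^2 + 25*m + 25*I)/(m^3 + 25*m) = (m + I)/m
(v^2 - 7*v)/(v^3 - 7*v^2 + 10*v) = (v - 7)/(v^2 - 7*v + 10)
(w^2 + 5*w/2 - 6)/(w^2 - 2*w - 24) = (w - 3/2)/(w - 6)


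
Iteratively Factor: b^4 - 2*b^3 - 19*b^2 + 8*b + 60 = (b - 5)*(b^3 + 3*b^2 - 4*b - 12) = (b - 5)*(b + 2)*(b^2 + b - 6) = (b - 5)*(b + 2)*(b + 3)*(b - 2)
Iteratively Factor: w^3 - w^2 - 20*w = (w - 5)*(w^2 + 4*w) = w*(w - 5)*(w + 4)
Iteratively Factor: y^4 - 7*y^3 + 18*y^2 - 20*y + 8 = (y - 2)*(y^3 - 5*y^2 + 8*y - 4) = (y - 2)*(y - 1)*(y^2 - 4*y + 4) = (y - 2)^2*(y - 1)*(y - 2)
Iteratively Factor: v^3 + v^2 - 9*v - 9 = (v - 3)*(v^2 + 4*v + 3) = (v - 3)*(v + 1)*(v + 3)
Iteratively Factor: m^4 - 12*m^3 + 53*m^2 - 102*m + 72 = (m - 3)*(m^3 - 9*m^2 + 26*m - 24) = (m - 3)^2*(m^2 - 6*m + 8) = (m - 3)^2*(m - 2)*(m - 4)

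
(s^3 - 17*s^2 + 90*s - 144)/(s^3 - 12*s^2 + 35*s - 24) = (s - 6)/(s - 1)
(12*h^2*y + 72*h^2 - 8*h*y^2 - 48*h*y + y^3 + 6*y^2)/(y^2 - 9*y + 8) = (12*h^2*y + 72*h^2 - 8*h*y^2 - 48*h*y + y^3 + 6*y^2)/(y^2 - 9*y + 8)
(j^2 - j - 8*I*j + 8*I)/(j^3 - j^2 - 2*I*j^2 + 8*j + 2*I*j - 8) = (j - 8*I)/(j^2 - 2*I*j + 8)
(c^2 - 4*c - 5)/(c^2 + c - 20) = (c^2 - 4*c - 5)/(c^2 + c - 20)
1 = 1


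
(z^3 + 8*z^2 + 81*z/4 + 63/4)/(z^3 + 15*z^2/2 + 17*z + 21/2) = (z + 3/2)/(z + 1)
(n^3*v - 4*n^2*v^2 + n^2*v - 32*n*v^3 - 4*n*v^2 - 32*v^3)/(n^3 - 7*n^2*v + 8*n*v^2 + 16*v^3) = v*(n^3 - 4*n^2*v + n^2 - 32*n*v^2 - 4*n*v - 32*v^2)/(n^3 - 7*n^2*v + 8*n*v^2 + 16*v^3)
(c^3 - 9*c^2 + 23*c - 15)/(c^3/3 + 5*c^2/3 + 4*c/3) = 3*(c^3 - 9*c^2 + 23*c - 15)/(c*(c^2 + 5*c + 4))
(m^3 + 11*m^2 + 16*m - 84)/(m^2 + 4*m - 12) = m + 7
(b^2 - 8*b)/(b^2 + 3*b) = (b - 8)/(b + 3)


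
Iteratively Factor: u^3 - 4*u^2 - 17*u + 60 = (u - 3)*(u^2 - u - 20) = (u - 5)*(u - 3)*(u + 4)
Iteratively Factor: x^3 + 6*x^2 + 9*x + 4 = (x + 4)*(x^2 + 2*x + 1) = (x + 1)*(x + 4)*(x + 1)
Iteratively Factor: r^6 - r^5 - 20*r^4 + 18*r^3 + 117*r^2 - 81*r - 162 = (r - 2)*(r^5 + r^4 - 18*r^3 - 18*r^2 + 81*r + 81) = (r - 2)*(r + 1)*(r^4 - 18*r^2 + 81) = (r - 2)*(r + 1)*(r + 3)*(r^3 - 3*r^2 - 9*r + 27) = (r - 3)*(r - 2)*(r + 1)*(r + 3)*(r^2 - 9) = (r - 3)*(r - 2)*(r + 1)*(r + 3)^2*(r - 3)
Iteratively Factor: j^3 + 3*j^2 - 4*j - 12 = (j + 2)*(j^2 + j - 6) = (j - 2)*(j + 2)*(j + 3)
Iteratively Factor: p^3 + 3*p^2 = (p)*(p^2 + 3*p) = p^2*(p + 3)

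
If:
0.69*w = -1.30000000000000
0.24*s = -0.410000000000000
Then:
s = -1.71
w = -1.88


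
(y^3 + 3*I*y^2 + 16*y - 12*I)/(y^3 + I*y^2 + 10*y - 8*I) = (y + 6*I)/(y + 4*I)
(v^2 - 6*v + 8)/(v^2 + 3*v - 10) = (v - 4)/(v + 5)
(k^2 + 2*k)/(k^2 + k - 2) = k/(k - 1)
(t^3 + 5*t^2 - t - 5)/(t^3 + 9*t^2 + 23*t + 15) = (t - 1)/(t + 3)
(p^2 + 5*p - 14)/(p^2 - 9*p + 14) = (p + 7)/(p - 7)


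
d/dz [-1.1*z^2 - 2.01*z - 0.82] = -2.2*z - 2.01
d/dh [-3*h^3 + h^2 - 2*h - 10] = -9*h^2 + 2*h - 2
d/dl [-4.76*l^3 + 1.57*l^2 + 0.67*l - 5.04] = -14.28*l^2 + 3.14*l + 0.67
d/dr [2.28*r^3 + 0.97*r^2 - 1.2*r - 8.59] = 6.84*r^2 + 1.94*r - 1.2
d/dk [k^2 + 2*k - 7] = 2*k + 2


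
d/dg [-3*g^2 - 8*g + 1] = -6*g - 8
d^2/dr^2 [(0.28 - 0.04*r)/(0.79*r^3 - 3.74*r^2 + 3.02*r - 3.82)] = (-0.149784*r^5 + 2.80608*r^4 - 14.164752*r^3 + 26.058768*r^2 - 10.476528*r - 3.816096)/(0.493039*r^9 - 7.002402*r^8 + 38.804958*r^7 - 113.003162*r^6 + 216.062436*r^5 - 317.31132*r^4 + 321.004412*r^3 - 268.246512*r^2 + 132.207144*r - 55.742968)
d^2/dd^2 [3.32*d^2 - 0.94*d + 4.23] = 6.64000000000000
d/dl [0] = 0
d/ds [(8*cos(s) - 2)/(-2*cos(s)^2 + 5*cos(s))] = 2*(-8*sin(s) - 5*sin(s)/cos(s)^2 + 4*tan(s))/(2*cos(s) - 5)^2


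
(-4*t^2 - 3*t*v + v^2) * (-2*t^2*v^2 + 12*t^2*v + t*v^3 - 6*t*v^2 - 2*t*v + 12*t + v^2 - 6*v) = 8*t^4*v^2 - 48*t^4*v + 2*t^3*v^3 - 12*t^3*v^2 + 8*t^3*v - 48*t^3 - 5*t^2*v^4 + 30*t^2*v^3 + 2*t^2*v^2 - 12*t^2*v + t*v^5 - 6*t*v^4 - 5*t*v^3 + 30*t*v^2 + v^4 - 6*v^3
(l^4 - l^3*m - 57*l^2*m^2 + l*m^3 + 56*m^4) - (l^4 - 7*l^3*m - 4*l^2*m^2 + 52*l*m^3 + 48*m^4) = 6*l^3*m - 53*l^2*m^2 - 51*l*m^3 + 8*m^4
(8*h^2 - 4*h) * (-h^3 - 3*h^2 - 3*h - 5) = -8*h^5 - 20*h^4 - 12*h^3 - 28*h^2 + 20*h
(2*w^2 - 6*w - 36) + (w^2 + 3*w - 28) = 3*w^2 - 3*w - 64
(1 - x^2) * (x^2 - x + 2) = -x^4 + x^3 - x^2 - x + 2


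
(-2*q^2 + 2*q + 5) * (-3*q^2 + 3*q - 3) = 6*q^4 - 12*q^3 - 3*q^2 + 9*q - 15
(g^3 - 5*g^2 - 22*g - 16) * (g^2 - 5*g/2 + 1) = g^5 - 15*g^4/2 - 17*g^3/2 + 34*g^2 + 18*g - 16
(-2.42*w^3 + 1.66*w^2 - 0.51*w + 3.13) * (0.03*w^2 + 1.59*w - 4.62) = -0.0726*w^5 - 3.798*w^4 + 13.8045*w^3 - 8.3862*w^2 + 7.3329*w - 14.4606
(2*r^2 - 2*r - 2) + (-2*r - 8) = 2*r^2 - 4*r - 10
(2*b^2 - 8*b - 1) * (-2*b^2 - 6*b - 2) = -4*b^4 + 4*b^3 + 46*b^2 + 22*b + 2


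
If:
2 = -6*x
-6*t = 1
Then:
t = -1/6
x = -1/3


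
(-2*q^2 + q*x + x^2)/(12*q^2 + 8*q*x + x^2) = (-q + x)/(6*q + x)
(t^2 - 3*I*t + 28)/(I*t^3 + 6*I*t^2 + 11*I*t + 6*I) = I*(-t^2 + 3*I*t - 28)/(t^3 + 6*t^2 + 11*t + 6)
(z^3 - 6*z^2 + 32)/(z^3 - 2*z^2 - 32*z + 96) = (z + 2)/(z + 6)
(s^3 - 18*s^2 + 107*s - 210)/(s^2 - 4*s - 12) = (s^2 - 12*s + 35)/(s + 2)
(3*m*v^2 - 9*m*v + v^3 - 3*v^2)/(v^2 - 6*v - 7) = v*(-3*m*v + 9*m - v^2 + 3*v)/(-v^2 + 6*v + 7)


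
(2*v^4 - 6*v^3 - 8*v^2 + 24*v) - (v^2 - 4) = 2*v^4 - 6*v^3 - 9*v^2 + 24*v + 4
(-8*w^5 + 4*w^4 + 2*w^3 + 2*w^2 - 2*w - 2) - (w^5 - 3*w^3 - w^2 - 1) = -9*w^5 + 4*w^4 + 5*w^3 + 3*w^2 - 2*w - 1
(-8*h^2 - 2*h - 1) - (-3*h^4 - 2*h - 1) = 3*h^4 - 8*h^2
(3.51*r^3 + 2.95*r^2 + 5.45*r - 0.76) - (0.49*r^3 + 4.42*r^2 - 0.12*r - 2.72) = 3.02*r^3 - 1.47*r^2 + 5.57*r + 1.96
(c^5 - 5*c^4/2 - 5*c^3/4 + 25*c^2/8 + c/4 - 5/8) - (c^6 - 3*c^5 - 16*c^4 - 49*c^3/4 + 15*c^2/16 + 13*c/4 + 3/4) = -c^6 + 4*c^5 + 27*c^4/2 + 11*c^3 + 35*c^2/16 - 3*c - 11/8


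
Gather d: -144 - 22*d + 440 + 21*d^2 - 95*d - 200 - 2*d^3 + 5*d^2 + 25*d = -2*d^3 + 26*d^2 - 92*d + 96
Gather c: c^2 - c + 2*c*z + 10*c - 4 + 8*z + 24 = c^2 + c*(2*z + 9) + 8*z + 20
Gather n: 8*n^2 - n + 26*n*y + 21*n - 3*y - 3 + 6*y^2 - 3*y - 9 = 8*n^2 + n*(26*y + 20) + 6*y^2 - 6*y - 12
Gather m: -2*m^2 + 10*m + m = -2*m^2 + 11*m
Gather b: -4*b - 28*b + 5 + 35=40 - 32*b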